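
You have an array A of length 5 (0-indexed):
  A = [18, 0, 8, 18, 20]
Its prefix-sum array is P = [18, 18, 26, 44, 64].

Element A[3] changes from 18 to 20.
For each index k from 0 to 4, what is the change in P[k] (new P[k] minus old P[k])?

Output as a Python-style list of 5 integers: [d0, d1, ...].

Element change: A[3] 18 -> 20, delta = 2
For k < 3: P[k] unchanged, delta_P[k] = 0
For k >= 3: P[k] shifts by exactly 2
Delta array: [0, 0, 0, 2, 2]

Answer: [0, 0, 0, 2, 2]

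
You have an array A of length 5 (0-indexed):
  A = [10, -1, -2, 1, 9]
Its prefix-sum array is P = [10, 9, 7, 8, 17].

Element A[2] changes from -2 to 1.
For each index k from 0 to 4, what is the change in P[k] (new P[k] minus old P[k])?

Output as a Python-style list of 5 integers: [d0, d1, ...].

Element change: A[2] -2 -> 1, delta = 3
For k < 2: P[k] unchanged, delta_P[k] = 0
For k >= 2: P[k] shifts by exactly 3
Delta array: [0, 0, 3, 3, 3]

Answer: [0, 0, 3, 3, 3]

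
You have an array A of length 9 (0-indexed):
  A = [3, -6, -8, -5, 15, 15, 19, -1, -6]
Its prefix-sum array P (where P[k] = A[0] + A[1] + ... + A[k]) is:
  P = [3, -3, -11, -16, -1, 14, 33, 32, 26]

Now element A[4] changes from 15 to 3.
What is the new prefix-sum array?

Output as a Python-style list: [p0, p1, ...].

Answer: [3, -3, -11, -16, -13, 2, 21, 20, 14]

Derivation:
Change: A[4] 15 -> 3, delta = -12
P[k] for k < 4: unchanged (A[4] not included)
P[k] for k >= 4: shift by delta = -12
  P[0] = 3 + 0 = 3
  P[1] = -3 + 0 = -3
  P[2] = -11 + 0 = -11
  P[3] = -16 + 0 = -16
  P[4] = -1 + -12 = -13
  P[5] = 14 + -12 = 2
  P[6] = 33 + -12 = 21
  P[7] = 32 + -12 = 20
  P[8] = 26 + -12 = 14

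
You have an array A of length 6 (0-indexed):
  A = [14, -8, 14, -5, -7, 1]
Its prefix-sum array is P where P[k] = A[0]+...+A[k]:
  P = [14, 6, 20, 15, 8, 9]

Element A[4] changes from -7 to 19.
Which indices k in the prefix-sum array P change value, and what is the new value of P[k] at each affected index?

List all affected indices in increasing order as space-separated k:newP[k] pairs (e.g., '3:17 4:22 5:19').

Answer: 4:34 5:35

Derivation:
P[k] = A[0] + ... + A[k]
P[k] includes A[4] iff k >= 4
Affected indices: 4, 5, ..., 5; delta = 26
  P[4]: 8 + 26 = 34
  P[5]: 9 + 26 = 35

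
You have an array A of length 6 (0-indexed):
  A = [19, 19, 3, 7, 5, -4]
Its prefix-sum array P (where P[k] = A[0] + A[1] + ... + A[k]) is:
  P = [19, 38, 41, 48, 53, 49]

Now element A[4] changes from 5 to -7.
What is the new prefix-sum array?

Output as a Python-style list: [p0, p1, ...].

Answer: [19, 38, 41, 48, 41, 37]

Derivation:
Change: A[4] 5 -> -7, delta = -12
P[k] for k < 4: unchanged (A[4] not included)
P[k] for k >= 4: shift by delta = -12
  P[0] = 19 + 0 = 19
  P[1] = 38 + 0 = 38
  P[2] = 41 + 0 = 41
  P[3] = 48 + 0 = 48
  P[4] = 53 + -12 = 41
  P[5] = 49 + -12 = 37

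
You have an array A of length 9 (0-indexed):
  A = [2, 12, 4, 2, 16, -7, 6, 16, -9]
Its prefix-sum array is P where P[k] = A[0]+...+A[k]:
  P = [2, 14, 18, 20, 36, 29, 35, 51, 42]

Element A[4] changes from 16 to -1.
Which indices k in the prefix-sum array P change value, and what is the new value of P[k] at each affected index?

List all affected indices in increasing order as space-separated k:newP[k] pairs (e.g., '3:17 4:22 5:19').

P[k] = A[0] + ... + A[k]
P[k] includes A[4] iff k >= 4
Affected indices: 4, 5, ..., 8; delta = -17
  P[4]: 36 + -17 = 19
  P[5]: 29 + -17 = 12
  P[6]: 35 + -17 = 18
  P[7]: 51 + -17 = 34
  P[8]: 42 + -17 = 25

Answer: 4:19 5:12 6:18 7:34 8:25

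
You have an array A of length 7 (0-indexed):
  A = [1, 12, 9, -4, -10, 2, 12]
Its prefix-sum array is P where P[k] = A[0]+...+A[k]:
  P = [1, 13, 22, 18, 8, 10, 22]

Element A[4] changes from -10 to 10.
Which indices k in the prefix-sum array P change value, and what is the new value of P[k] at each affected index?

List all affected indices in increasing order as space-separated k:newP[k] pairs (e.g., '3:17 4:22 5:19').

P[k] = A[0] + ... + A[k]
P[k] includes A[4] iff k >= 4
Affected indices: 4, 5, ..., 6; delta = 20
  P[4]: 8 + 20 = 28
  P[5]: 10 + 20 = 30
  P[6]: 22 + 20 = 42

Answer: 4:28 5:30 6:42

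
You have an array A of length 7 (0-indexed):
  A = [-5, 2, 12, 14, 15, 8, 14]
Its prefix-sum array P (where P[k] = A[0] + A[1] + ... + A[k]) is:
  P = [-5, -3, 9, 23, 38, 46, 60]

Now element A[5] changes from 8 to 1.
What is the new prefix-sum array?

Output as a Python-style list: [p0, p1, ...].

Change: A[5] 8 -> 1, delta = -7
P[k] for k < 5: unchanged (A[5] not included)
P[k] for k >= 5: shift by delta = -7
  P[0] = -5 + 0 = -5
  P[1] = -3 + 0 = -3
  P[2] = 9 + 0 = 9
  P[3] = 23 + 0 = 23
  P[4] = 38 + 0 = 38
  P[5] = 46 + -7 = 39
  P[6] = 60 + -7 = 53

Answer: [-5, -3, 9, 23, 38, 39, 53]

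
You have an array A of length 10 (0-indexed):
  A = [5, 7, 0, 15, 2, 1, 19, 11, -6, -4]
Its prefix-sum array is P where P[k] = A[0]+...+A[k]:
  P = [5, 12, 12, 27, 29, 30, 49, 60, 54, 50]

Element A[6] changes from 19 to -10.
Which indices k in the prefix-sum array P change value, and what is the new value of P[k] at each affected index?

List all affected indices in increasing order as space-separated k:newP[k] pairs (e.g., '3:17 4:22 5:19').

P[k] = A[0] + ... + A[k]
P[k] includes A[6] iff k >= 6
Affected indices: 6, 7, ..., 9; delta = -29
  P[6]: 49 + -29 = 20
  P[7]: 60 + -29 = 31
  P[8]: 54 + -29 = 25
  P[9]: 50 + -29 = 21

Answer: 6:20 7:31 8:25 9:21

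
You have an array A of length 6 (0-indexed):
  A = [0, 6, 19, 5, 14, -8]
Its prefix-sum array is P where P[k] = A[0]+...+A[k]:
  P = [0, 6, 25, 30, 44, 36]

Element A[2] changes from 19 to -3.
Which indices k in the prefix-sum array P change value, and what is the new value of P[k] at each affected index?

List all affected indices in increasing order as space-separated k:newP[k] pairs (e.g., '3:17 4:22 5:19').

P[k] = A[0] + ... + A[k]
P[k] includes A[2] iff k >= 2
Affected indices: 2, 3, ..., 5; delta = -22
  P[2]: 25 + -22 = 3
  P[3]: 30 + -22 = 8
  P[4]: 44 + -22 = 22
  P[5]: 36 + -22 = 14

Answer: 2:3 3:8 4:22 5:14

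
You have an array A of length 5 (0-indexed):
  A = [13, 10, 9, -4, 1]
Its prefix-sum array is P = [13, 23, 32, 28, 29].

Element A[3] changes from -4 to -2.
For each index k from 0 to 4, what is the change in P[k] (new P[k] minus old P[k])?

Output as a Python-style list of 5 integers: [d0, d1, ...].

Element change: A[3] -4 -> -2, delta = 2
For k < 3: P[k] unchanged, delta_P[k] = 0
For k >= 3: P[k] shifts by exactly 2
Delta array: [0, 0, 0, 2, 2]

Answer: [0, 0, 0, 2, 2]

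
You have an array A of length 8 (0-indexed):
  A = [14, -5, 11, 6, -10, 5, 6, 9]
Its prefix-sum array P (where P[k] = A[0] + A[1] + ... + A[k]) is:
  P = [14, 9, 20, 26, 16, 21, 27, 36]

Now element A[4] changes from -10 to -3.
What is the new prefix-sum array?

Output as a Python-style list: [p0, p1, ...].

Answer: [14, 9, 20, 26, 23, 28, 34, 43]

Derivation:
Change: A[4] -10 -> -3, delta = 7
P[k] for k < 4: unchanged (A[4] not included)
P[k] for k >= 4: shift by delta = 7
  P[0] = 14 + 0 = 14
  P[1] = 9 + 0 = 9
  P[2] = 20 + 0 = 20
  P[3] = 26 + 0 = 26
  P[4] = 16 + 7 = 23
  P[5] = 21 + 7 = 28
  P[6] = 27 + 7 = 34
  P[7] = 36 + 7 = 43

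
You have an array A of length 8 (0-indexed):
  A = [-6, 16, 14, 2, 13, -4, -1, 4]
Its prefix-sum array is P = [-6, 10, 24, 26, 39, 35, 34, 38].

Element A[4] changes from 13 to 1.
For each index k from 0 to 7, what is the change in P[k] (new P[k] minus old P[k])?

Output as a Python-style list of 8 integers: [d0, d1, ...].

Answer: [0, 0, 0, 0, -12, -12, -12, -12]

Derivation:
Element change: A[4] 13 -> 1, delta = -12
For k < 4: P[k] unchanged, delta_P[k] = 0
For k >= 4: P[k] shifts by exactly -12
Delta array: [0, 0, 0, 0, -12, -12, -12, -12]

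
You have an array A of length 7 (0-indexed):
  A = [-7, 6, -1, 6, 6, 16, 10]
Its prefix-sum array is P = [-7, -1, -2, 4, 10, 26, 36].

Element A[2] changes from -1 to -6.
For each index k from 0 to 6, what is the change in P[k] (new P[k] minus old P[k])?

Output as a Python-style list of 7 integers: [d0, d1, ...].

Answer: [0, 0, -5, -5, -5, -5, -5]

Derivation:
Element change: A[2] -1 -> -6, delta = -5
For k < 2: P[k] unchanged, delta_P[k] = 0
For k >= 2: P[k] shifts by exactly -5
Delta array: [0, 0, -5, -5, -5, -5, -5]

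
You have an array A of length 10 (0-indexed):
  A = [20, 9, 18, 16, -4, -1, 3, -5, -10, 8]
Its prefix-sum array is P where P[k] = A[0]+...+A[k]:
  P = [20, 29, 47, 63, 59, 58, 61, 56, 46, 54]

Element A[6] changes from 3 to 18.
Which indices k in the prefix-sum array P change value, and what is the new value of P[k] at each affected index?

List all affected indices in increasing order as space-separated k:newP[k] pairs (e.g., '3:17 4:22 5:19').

P[k] = A[0] + ... + A[k]
P[k] includes A[6] iff k >= 6
Affected indices: 6, 7, ..., 9; delta = 15
  P[6]: 61 + 15 = 76
  P[7]: 56 + 15 = 71
  P[8]: 46 + 15 = 61
  P[9]: 54 + 15 = 69

Answer: 6:76 7:71 8:61 9:69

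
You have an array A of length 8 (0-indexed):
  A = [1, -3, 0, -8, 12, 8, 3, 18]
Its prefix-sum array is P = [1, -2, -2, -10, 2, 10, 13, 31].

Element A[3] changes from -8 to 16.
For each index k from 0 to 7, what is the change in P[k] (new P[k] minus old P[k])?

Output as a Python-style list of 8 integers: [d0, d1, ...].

Element change: A[3] -8 -> 16, delta = 24
For k < 3: P[k] unchanged, delta_P[k] = 0
For k >= 3: P[k] shifts by exactly 24
Delta array: [0, 0, 0, 24, 24, 24, 24, 24]

Answer: [0, 0, 0, 24, 24, 24, 24, 24]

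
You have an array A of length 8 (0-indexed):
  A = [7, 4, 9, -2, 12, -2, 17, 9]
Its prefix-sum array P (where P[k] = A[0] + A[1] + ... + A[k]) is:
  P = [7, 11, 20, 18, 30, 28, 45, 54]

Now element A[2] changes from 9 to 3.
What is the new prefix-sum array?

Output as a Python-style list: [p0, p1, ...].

Change: A[2] 9 -> 3, delta = -6
P[k] for k < 2: unchanged (A[2] not included)
P[k] for k >= 2: shift by delta = -6
  P[0] = 7 + 0 = 7
  P[1] = 11 + 0 = 11
  P[2] = 20 + -6 = 14
  P[3] = 18 + -6 = 12
  P[4] = 30 + -6 = 24
  P[5] = 28 + -6 = 22
  P[6] = 45 + -6 = 39
  P[7] = 54 + -6 = 48

Answer: [7, 11, 14, 12, 24, 22, 39, 48]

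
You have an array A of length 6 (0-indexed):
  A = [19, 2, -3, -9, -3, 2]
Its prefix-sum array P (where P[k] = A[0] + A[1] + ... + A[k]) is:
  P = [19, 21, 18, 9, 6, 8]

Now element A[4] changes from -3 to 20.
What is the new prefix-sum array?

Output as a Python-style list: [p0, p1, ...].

Answer: [19, 21, 18, 9, 29, 31]

Derivation:
Change: A[4] -3 -> 20, delta = 23
P[k] for k < 4: unchanged (A[4] not included)
P[k] for k >= 4: shift by delta = 23
  P[0] = 19 + 0 = 19
  P[1] = 21 + 0 = 21
  P[2] = 18 + 0 = 18
  P[3] = 9 + 0 = 9
  P[4] = 6 + 23 = 29
  P[5] = 8 + 23 = 31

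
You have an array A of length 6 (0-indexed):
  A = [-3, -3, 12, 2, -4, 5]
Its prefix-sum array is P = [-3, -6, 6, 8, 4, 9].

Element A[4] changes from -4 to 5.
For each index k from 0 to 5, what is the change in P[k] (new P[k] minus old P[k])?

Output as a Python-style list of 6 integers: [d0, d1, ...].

Answer: [0, 0, 0, 0, 9, 9]

Derivation:
Element change: A[4] -4 -> 5, delta = 9
For k < 4: P[k] unchanged, delta_P[k] = 0
For k >= 4: P[k] shifts by exactly 9
Delta array: [0, 0, 0, 0, 9, 9]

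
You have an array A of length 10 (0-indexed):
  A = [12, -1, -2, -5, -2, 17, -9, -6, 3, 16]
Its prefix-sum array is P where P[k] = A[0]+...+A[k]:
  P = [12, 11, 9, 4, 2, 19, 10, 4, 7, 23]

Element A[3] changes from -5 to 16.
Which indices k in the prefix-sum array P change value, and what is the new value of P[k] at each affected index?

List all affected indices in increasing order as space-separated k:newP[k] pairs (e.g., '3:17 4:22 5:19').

P[k] = A[0] + ... + A[k]
P[k] includes A[3] iff k >= 3
Affected indices: 3, 4, ..., 9; delta = 21
  P[3]: 4 + 21 = 25
  P[4]: 2 + 21 = 23
  P[5]: 19 + 21 = 40
  P[6]: 10 + 21 = 31
  P[7]: 4 + 21 = 25
  P[8]: 7 + 21 = 28
  P[9]: 23 + 21 = 44

Answer: 3:25 4:23 5:40 6:31 7:25 8:28 9:44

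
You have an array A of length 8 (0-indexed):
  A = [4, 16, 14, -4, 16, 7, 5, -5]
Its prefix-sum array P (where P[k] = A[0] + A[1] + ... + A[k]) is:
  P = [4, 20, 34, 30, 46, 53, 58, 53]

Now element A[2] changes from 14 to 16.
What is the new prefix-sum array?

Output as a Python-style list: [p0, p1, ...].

Change: A[2] 14 -> 16, delta = 2
P[k] for k < 2: unchanged (A[2] not included)
P[k] for k >= 2: shift by delta = 2
  P[0] = 4 + 0 = 4
  P[1] = 20 + 0 = 20
  P[2] = 34 + 2 = 36
  P[3] = 30 + 2 = 32
  P[4] = 46 + 2 = 48
  P[5] = 53 + 2 = 55
  P[6] = 58 + 2 = 60
  P[7] = 53 + 2 = 55

Answer: [4, 20, 36, 32, 48, 55, 60, 55]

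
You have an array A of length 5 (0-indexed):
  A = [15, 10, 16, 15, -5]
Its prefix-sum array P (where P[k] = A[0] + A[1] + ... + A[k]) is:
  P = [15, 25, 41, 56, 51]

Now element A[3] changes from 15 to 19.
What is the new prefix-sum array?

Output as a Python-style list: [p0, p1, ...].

Answer: [15, 25, 41, 60, 55]

Derivation:
Change: A[3] 15 -> 19, delta = 4
P[k] for k < 3: unchanged (A[3] not included)
P[k] for k >= 3: shift by delta = 4
  P[0] = 15 + 0 = 15
  P[1] = 25 + 0 = 25
  P[2] = 41 + 0 = 41
  P[3] = 56 + 4 = 60
  P[4] = 51 + 4 = 55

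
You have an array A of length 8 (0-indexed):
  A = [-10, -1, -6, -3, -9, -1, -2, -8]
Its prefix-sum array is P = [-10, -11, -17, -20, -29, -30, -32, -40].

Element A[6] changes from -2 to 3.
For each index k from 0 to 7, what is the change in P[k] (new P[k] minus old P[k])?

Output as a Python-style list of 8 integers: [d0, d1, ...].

Answer: [0, 0, 0, 0, 0, 0, 5, 5]

Derivation:
Element change: A[6] -2 -> 3, delta = 5
For k < 6: P[k] unchanged, delta_P[k] = 0
For k >= 6: P[k] shifts by exactly 5
Delta array: [0, 0, 0, 0, 0, 0, 5, 5]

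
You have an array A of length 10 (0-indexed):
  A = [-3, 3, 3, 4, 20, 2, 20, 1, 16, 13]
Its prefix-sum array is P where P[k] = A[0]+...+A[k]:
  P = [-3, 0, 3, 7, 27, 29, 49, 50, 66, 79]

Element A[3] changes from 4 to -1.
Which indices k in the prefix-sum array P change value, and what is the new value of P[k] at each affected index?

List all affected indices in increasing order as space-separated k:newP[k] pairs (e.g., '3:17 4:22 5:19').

P[k] = A[0] + ... + A[k]
P[k] includes A[3] iff k >= 3
Affected indices: 3, 4, ..., 9; delta = -5
  P[3]: 7 + -5 = 2
  P[4]: 27 + -5 = 22
  P[5]: 29 + -5 = 24
  P[6]: 49 + -5 = 44
  P[7]: 50 + -5 = 45
  P[8]: 66 + -5 = 61
  P[9]: 79 + -5 = 74

Answer: 3:2 4:22 5:24 6:44 7:45 8:61 9:74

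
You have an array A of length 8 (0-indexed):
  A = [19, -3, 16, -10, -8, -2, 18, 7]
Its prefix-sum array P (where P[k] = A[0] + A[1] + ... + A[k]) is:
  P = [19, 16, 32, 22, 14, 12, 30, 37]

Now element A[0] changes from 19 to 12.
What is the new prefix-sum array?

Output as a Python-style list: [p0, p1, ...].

Answer: [12, 9, 25, 15, 7, 5, 23, 30]

Derivation:
Change: A[0] 19 -> 12, delta = -7
P[k] for k < 0: unchanged (A[0] not included)
P[k] for k >= 0: shift by delta = -7
  P[0] = 19 + -7 = 12
  P[1] = 16 + -7 = 9
  P[2] = 32 + -7 = 25
  P[3] = 22 + -7 = 15
  P[4] = 14 + -7 = 7
  P[5] = 12 + -7 = 5
  P[6] = 30 + -7 = 23
  P[7] = 37 + -7 = 30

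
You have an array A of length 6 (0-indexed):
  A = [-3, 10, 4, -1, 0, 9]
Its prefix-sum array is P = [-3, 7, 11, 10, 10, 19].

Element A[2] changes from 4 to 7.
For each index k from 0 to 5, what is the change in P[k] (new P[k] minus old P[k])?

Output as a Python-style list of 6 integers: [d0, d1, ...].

Element change: A[2] 4 -> 7, delta = 3
For k < 2: P[k] unchanged, delta_P[k] = 0
For k >= 2: P[k] shifts by exactly 3
Delta array: [0, 0, 3, 3, 3, 3]

Answer: [0, 0, 3, 3, 3, 3]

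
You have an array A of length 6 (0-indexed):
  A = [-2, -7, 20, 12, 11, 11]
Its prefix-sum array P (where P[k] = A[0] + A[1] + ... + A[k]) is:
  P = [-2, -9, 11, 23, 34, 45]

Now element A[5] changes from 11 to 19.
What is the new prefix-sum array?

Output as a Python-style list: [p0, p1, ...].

Answer: [-2, -9, 11, 23, 34, 53]

Derivation:
Change: A[5] 11 -> 19, delta = 8
P[k] for k < 5: unchanged (A[5] not included)
P[k] for k >= 5: shift by delta = 8
  P[0] = -2 + 0 = -2
  P[1] = -9 + 0 = -9
  P[2] = 11 + 0 = 11
  P[3] = 23 + 0 = 23
  P[4] = 34 + 0 = 34
  P[5] = 45 + 8 = 53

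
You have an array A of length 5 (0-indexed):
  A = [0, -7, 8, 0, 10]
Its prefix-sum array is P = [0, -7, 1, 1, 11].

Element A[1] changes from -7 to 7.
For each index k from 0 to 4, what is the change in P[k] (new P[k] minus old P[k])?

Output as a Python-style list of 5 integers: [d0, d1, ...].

Answer: [0, 14, 14, 14, 14]

Derivation:
Element change: A[1] -7 -> 7, delta = 14
For k < 1: P[k] unchanged, delta_P[k] = 0
For k >= 1: P[k] shifts by exactly 14
Delta array: [0, 14, 14, 14, 14]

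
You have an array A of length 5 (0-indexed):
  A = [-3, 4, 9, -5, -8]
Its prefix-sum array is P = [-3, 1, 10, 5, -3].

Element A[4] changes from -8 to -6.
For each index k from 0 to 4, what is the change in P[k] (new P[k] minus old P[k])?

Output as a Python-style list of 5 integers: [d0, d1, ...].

Answer: [0, 0, 0, 0, 2]

Derivation:
Element change: A[4] -8 -> -6, delta = 2
For k < 4: P[k] unchanged, delta_P[k] = 0
For k >= 4: P[k] shifts by exactly 2
Delta array: [0, 0, 0, 0, 2]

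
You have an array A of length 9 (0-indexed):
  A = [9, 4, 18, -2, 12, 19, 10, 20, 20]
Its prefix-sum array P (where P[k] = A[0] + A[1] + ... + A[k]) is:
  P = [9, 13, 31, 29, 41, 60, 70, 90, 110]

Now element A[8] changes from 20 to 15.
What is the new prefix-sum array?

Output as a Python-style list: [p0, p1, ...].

Change: A[8] 20 -> 15, delta = -5
P[k] for k < 8: unchanged (A[8] not included)
P[k] for k >= 8: shift by delta = -5
  P[0] = 9 + 0 = 9
  P[1] = 13 + 0 = 13
  P[2] = 31 + 0 = 31
  P[3] = 29 + 0 = 29
  P[4] = 41 + 0 = 41
  P[5] = 60 + 0 = 60
  P[6] = 70 + 0 = 70
  P[7] = 90 + 0 = 90
  P[8] = 110 + -5 = 105

Answer: [9, 13, 31, 29, 41, 60, 70, 90, 105]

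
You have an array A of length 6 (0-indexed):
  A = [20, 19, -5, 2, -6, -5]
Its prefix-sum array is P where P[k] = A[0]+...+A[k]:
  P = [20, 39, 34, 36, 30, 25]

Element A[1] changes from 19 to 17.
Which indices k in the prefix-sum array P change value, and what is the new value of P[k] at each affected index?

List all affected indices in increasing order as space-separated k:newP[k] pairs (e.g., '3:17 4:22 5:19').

Answer: 1:37 2:32 3:34 4:28 5:23

Derivation:
P[k] = A[0] + ... + A[k]
P[k] includes A[1] iff k >= 1
Affected indices: 1, 2, ..., 5; delta = -2
  P[1]: 39 + -2 = 37
  P[2]: 34 + -2 = 32
  P[3]: 36 + -2 = 34
  P[4]: 30 + -2 = 28
  P[5]: 25 + -2 = 23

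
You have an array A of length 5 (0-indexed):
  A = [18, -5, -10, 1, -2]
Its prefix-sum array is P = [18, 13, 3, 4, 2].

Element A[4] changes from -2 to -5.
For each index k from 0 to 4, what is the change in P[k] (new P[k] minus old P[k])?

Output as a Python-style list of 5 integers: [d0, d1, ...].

Answer: [0, 0, 0, 0, -3]

Derivation:
Element change: A[4] -2 -> -5, delta = -3
For k < 4: P[k] unchanged, delta_P[k] = 0
For k >= 4: P[k] shifts by exactly -3
Delta array: [0, 0, 0, 0, -3]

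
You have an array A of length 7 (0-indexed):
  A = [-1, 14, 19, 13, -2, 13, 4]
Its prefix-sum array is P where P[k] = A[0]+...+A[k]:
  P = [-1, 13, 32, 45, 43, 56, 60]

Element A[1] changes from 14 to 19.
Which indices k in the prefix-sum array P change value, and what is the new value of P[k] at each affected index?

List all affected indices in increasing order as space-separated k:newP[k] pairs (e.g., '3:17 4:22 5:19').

Answer: 1:18 2:37 3:50 4:48 5:61 6:65

Derivation:
P[k] = A[0] + ... + A[k]
P[k] includes A[1] iff k >= 1
Affected indices: 1, 2, ..., 6; delta = 5
  P[1]: 13 + 5 = 18
  P[2]: 32 + 5 = 37
  P[3]: 45 + 5 = 50
  P[4]: 43 + 5 = 48
  P[5]: 56 + 5 = 61
  P[6]: 60 + 5 = 65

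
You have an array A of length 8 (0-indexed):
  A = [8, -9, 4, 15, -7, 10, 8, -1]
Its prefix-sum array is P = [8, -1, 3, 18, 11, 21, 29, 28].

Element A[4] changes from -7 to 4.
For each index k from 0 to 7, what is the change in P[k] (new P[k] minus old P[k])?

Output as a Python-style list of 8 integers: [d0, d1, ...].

Element change: A[4] -7 -> 4, delta = 11
For k < 4: P[k] unchanged, delta_P[k] = 0
For k >= 4: P[k] shifts by exactly 11
Delta array: [0, 0, 0, 0, 11, 11, 11, 11]

Answer: [0, 0, 0, 0, 11, 11, 11, 11]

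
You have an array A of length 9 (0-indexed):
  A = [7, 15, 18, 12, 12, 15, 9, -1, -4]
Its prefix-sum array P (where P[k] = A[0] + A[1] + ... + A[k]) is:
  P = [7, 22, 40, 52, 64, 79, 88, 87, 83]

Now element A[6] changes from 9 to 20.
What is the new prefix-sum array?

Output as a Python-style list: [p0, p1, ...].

Change: A[6] 9 -> 20, delta = 11
P[k] for k < 6: unchanged (A[6] not included)
P[k] for k >= 6: shift by delta = 11
  P[0] = 7 + 0 = 7
  P[1] = 22 + 0 = 22
  P[2] = 40 + 0 = 40
  P[3] = 52 + 0 = 52
  P[4] = 64 + 0 = 64
  P[5] = 79 + 0 = 79
  P[6] = 88 + 11 = 99
  P[7] = 87 + 11 = 98
  P[8] = 83 + 11 = 94

Answer: [7, 22, 40, 52, 64, 79, 99, 98, 94]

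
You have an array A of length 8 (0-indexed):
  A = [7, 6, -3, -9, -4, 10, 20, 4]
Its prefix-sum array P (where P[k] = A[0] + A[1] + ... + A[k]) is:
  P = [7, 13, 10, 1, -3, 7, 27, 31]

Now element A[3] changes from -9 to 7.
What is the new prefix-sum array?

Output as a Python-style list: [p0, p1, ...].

Change: A[3] -9 -> 7, delta = 16
P[k] for k < 3: unchanged (A[3] not included)
P[k] for k >= 3: shift by delta = 16
  P[0] = 7 + 0 = 7
  P[1] = 13 + 0 = 13
  P[2] = 10 + 0 = 10
  P[3] = 1 + 16 = 17
  P[4] = -3 + 16 = 13
  P[5] = 7 + 16 = 23
  P[6] = 27 + 16 = 43
  P[7] = 31 + 16 = 47

Answer: [7, 13, 10, 17, 13, 23, 43, 47]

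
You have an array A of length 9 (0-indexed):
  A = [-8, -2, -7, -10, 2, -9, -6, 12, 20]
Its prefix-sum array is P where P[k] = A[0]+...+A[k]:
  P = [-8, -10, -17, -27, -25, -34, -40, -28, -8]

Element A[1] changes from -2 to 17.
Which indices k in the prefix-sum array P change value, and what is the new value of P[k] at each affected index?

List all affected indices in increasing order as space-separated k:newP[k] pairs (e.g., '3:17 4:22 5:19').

Answer: 1:9 2:2 3:-8 4:-6 5:-15 6:-21 7:-9 8:11

Derivation:
P[k] = A[0] + ... + A[k]
P[k] includes A[1] iff k >= 1
Affected indices: 1, 2, ..., 8; delta = 19
  P[1]: -10 + 19 = 9
  P[2]: -17 + 19 = 2
  P[3]: -27 + 19 = -8
  P[4]: -25 + 19 = -6
  P[5]: -34 + 19 = -15
  P[6]: -40 + 19 = -21
  P[7]: -28 + 19 = -9
  P[8]: -8 + 19 = 11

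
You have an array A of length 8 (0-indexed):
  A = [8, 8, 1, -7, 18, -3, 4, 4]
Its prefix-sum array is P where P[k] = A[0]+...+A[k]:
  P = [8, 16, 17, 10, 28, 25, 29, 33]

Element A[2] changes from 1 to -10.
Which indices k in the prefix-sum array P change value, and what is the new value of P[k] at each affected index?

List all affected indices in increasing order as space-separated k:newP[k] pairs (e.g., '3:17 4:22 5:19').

P[k] = A[0] + ... + A[k]
P[k] includes A[2] iff k >= 2
Affected indices: 2, 3, ..., 7; delta = -11
  P[2]: 17 + -11 = 6
  P[3]: 10 + -11 = -1
  P[4]: 28 + -11 = 17
  P[5]: 25 + -11 = 14
  P[6]: 29 + -11 = 18
  P[7]: 33 + -11 = 22

Answer: 2:6 3:-1 4:17 5:14 6:18 7:22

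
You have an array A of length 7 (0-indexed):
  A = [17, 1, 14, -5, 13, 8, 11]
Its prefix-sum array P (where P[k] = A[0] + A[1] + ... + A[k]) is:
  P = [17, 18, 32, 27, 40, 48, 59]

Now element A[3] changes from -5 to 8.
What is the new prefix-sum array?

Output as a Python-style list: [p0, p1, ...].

Answer: [17, 18, 32, 40, 53, 61, 72]

Derivation:
Change: A[3] -5 -> 8, delta = 13
P[k] for k < 3: unchanged (A[3] not included)
P[k] for k >= 3: shift by delta = 13
  P[0] = 17 + 0 = 17
  P[1] = 18 + 0 = 18
  P[2] = 32 + 0 = 32
  P[3] = 27 + 13 = 40
  P[4] = 40 + 13 = 53
  P[5] = 48 + 13 = 61
  P[6] = 59 + 13 = 72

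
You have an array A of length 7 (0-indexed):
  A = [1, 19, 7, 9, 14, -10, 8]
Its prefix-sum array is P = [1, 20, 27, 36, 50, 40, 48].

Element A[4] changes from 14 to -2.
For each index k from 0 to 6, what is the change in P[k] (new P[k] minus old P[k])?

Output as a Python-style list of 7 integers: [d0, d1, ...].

Element change: A[4] 14 -> -2, delta = -16
For k < 4: P[k] unchanged, delta_P[k] = 0
For k >= 4: P[k] shifts by exactly -16
Delta array: [0, 0, 0, 0, -16, -16, -16]

Answer: [0, 0, 0, 0, -16, -16, -16]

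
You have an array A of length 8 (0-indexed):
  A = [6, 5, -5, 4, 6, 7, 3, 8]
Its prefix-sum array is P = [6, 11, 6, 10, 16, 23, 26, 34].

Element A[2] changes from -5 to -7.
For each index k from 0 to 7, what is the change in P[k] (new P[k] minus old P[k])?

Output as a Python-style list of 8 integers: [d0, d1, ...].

Answer: [0, 0, -2, -2, -2, -2, -2, -2]

Derivation:
Element change: A[2] -5 -> -7, delta = -2
For k < 2: P[k] unchanged, delta_P[k] = 0
For k >= 2: P[k] shifts by exactly -2
Delta array: [0, 0, -2, -2, -2, -2, -2, -2]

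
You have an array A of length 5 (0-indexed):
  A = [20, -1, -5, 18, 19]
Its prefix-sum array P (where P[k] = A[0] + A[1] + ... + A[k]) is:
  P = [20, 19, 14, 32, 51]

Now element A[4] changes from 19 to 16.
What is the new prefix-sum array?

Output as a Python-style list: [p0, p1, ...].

Answer: [20, 19, 14, 32, 48]

Derivation:
Change: A[4] 19 -> 16, delta = -3
P[k] for k < 4: unchanged (A[4] not included)
P[k] for k >= 4: shift by delta = -3
  P[0] = 20 + 0 = 20
  P[1] = 19 + 0 = 19
  P[2] = 14 + 0 = 14
  P[3] = 32 + 0 = 32
  P[4] = 51 + -3 = 48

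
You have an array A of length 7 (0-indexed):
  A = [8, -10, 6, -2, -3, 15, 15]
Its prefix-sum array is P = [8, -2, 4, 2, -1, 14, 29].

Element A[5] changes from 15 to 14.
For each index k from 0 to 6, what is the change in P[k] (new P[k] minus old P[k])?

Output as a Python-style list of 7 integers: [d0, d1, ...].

Element change: A[5] 15 -> 14, delta = -1
For k < 5: P[k] unchanged, delta_P[k] = 0
For k >= 5: P[k] shifts by exactly -1
Delta array: [0, 0, 0, 0, 0, -1, -1]

Answer: [0, 0, 0, 0, 0, -1, -1]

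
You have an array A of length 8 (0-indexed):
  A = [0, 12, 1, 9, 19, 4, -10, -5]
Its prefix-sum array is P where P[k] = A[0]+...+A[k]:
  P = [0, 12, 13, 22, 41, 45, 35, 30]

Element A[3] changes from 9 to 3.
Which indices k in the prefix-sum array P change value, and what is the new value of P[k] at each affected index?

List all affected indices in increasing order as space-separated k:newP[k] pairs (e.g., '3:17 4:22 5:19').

Answer: 3:16 4:35 5:39 6:29 7:24

Derivation:
P[k] = A[0] + ... + A[k]
P[k] includes A[3] iff k >= 3
Affected indices: 3, 4, ..., 7; delta = -6
  P[3]: 22 + -6 = 16
  P[4]: 41 + -6 = 35
  P[5]: 45 + -6 = 39
  P[6]: 35 + -6 = 29
  P[7]: 30 + -6 = 24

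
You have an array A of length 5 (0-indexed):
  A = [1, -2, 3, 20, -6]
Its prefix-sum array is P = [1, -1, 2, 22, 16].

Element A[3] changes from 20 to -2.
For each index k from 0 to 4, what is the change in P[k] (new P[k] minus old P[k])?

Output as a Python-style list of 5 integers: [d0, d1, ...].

Answer: [0, 0, 0, -22, -22]

Derivation:
Element change: A[3] 20 -> -2, delta = -22
For k < 3: P[k] unchanged, delta_P[k] = 0
For k >= 3: P[k] shifts by exactly -22
Delta array: [0, 0, 0, -22, -22]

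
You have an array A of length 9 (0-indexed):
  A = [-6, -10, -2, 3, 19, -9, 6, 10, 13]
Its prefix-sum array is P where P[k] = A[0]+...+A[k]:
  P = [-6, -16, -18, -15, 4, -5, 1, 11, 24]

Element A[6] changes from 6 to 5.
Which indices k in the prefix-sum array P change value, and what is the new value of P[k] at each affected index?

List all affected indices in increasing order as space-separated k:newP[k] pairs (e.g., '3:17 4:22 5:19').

P[k] = A[0] + ... + A[k]
P[k] includes A[6] iff k >= 6
Affected indices: 6, 7, ..., 8; delta = -1
  P[6]: 1 + -1 = 0
  P[7]: 11 + -1 = 10
  P[8]: 24 + -1 = 23

Answer: 6:0 7:10 8:23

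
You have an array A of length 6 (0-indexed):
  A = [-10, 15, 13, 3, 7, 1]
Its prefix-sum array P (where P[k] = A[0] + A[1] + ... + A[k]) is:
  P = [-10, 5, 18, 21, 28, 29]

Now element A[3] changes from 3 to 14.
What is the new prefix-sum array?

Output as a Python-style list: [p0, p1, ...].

Answer: [-10, 5, 18, 32, 39, 40]

Derivation:
Change: A[3] 3 -> 14, delta = 11
P[k] for k < 3: unchanged (A[3] not included)
P[k] for k >= 3: shift by delta = 11
  P[0] = -10 + 0 = -10
  P[1] = 5 + 0 = 5
  P[2] = 18 + 0 = 18
  P[3] = 21 + 11 = 32
  P[4] = 28 + 11 = 39
  P[5] = 29 + 11 = 40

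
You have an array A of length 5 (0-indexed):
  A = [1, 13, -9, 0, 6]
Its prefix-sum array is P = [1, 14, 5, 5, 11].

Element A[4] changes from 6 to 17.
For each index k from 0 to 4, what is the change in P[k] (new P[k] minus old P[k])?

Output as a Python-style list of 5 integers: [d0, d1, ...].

Answer: [0, 0, 0, 0, 11]

Derivation:
Element change: A[4] 6 -> 17, delta = 11
For k < 4: P[k] unchanged, delta_P[k] = 0
For k >= 4: P[k] shifts by exactly 11
Delta array: [0, 0, 0, 0, 11]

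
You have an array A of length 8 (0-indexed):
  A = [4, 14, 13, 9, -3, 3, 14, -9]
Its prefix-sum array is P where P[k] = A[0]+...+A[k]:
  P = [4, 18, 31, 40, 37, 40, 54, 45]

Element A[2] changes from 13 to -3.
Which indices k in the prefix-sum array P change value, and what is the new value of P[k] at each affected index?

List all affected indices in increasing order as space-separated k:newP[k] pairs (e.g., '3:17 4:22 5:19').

P[k] = A[0] + ... + A[k]
P[k] includes A[2] iff k >= 2
Affected indices: 2, 3, ..., 7; delta = -16
  P[2]: 31 + -16 = 15
  P[3]: 40 + -16 = 24
  P[4]: 37 + -16 = 21
  P[5]: 40 + -16 = 24
  P[6]: 54 + -16 = 38
  P[7]: 45 + -16 = 29

Answer: 2:15 3:24 4:21 5:24 6:38 7:29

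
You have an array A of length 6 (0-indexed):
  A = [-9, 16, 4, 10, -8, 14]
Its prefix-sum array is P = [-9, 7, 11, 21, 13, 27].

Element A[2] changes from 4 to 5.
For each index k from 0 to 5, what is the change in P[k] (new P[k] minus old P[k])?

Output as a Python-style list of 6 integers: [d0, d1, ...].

Answer: [0, 0, 1, 1, 1, 1]

Derivation:
Element change: A[2] 4 -> 5, delta = 1
For k < 2: P[k] unchanged, delta_P[k] = 0
For k >= 2: P[k] shifts by exactly 1
Delta array: [0, 0, 1, 1, 1, 1]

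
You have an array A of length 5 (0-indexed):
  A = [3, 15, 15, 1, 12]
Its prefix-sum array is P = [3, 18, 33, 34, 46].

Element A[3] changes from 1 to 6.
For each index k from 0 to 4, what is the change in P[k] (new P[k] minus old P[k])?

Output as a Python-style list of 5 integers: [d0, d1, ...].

Answer: [0, 0, 0, 5, 5]

Derivation:
Element change: A[3] 1 -> 6, delta = 5
For k < 3: P[k] unchanged, delta_P[k] = 0
For k >= 3: P[k] shifts by exactly 5
Delta array: [0, 0, 0, 5, 5]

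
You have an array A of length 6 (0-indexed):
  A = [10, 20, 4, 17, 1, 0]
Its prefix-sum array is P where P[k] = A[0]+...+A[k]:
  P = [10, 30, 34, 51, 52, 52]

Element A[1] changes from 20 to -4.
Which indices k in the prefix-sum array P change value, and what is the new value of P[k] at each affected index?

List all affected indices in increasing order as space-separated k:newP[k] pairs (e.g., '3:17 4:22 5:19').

P[k] = A[0] + ... + A[k]
P[k] includes A[1] iff k >= 1
Affected indices: 1, 2, ..., 5; delta = -24
  P[1]: 30 + -24 = 6
  P[2]: 34 + -24 = 10
  P[3]: 51 + -24 = 27
  P[4]: 52 + -24 = 28
  P[5]: 52 + -24 = 28

Answer: 1:6 2:10 3:27 4:28 5:28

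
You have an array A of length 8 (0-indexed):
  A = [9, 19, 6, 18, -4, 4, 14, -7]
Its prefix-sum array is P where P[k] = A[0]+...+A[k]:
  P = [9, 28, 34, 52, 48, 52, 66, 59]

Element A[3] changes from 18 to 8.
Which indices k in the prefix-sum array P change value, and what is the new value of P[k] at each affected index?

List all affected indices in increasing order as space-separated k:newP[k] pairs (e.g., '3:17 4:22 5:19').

P[k] = A[0] + ... + A[k]
P[k] includes A[3] iff k >= 3
Affected indices: 3, 4, ..., 7; delta = -10
  P[3]: 52 + -10 = 42
  P[4]: 48 + -10 = 38
  P[5]: 52 + -10 = 42
  P[6]: 66 + -10 = 56
  P[7]: 59 + -10 = 49

Answer: 3:42 4:38 5:42 6:56 7:49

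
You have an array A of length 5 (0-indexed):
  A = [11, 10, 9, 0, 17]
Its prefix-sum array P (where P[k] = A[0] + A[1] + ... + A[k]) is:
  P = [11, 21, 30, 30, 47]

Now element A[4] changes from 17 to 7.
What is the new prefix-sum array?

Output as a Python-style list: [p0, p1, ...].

Change: A[4] 17 -> 7, delta = -10
P[k] for k < 4: unchanged (A[4] not included)
P[k] for k >= 4: shift by delta = -10
  P[0] = 11 + 0 = 11
  P[1] = 21 + 0 = 21
  P[2] = 30 + 0 = 30
  P[3] = 30 + 0 = 30
  P[4] = 47 + -10 = 37

Answer: [11, 21, 30, 30, 37]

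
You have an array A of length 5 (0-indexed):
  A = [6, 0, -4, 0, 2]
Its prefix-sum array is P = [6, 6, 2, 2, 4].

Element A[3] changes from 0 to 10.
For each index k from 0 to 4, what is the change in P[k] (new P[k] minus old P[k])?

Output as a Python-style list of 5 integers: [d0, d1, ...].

Answer: [0, 0, 0, 10, 10]

Derivation:
Element change: A[3] 0 -> 10, delta = 10
For k < 3: P[k] unchanged, delta_P[k] = 0
For k >= 3: P[k] shifts by exactly 10
Delta array: [0, 0, 0, 10, 10]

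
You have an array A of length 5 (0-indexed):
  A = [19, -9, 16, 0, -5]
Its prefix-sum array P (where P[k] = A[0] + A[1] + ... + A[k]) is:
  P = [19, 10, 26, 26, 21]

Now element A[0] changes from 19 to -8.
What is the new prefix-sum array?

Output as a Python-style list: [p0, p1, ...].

Change: A[0] 19 -> -8, delta = -27
P[k] for k < 0: unchanged (A[0] not included)
P[k] for k >= 0: shift by delta = -27
  P[0] = 19 + -27 = -8
  P[1] = 10 + -27 = -17
  P[2] = 26 + -27 = -1
  P[3] = 26 + -27 = -1
  P[4] = 21 + -27 = -6

Answer: [-8, -17, -1, -1, -6]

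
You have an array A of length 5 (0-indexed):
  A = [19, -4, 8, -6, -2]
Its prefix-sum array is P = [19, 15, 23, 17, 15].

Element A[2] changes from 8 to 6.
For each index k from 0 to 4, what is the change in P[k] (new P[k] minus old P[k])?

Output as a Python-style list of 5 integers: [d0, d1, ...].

Element change: A[2] 8 -> 6, delta = -2
For k < 2: P[k] unchanged, delta_P[k] = 0
For k >= 2: P[k] shifts by exactly -2
Delta array: [0, 0, -2, -2, -2]

Answer: [0, 0, -2, -2, -2]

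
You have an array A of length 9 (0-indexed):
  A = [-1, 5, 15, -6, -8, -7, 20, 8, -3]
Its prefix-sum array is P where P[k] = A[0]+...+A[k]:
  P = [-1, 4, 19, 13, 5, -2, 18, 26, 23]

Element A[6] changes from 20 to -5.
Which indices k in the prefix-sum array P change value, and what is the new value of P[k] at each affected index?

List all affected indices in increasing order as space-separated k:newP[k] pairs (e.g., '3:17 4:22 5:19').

Answer: 6:-7 7:1 8:-2

Derivation:
P[k] = A[0] + ... + A[k]
P[k] includes A[6] iff k >= 6
Affected indices: 6, 7, ..., 8; delta = -25
  P[6]: 18 + -25 = -7
  P[7]: 26 + -25 = 1
  P[8]: 23 + -25 = -2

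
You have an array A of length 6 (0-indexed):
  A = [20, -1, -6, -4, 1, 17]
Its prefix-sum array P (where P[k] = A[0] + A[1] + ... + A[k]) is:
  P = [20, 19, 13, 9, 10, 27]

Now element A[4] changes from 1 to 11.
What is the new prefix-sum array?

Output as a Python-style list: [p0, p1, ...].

Answer: [20, 19, 13, 9, 20, 37]

Derivation:
Change: A[4] 1 -> 11, delta = 10
P[k] for k < 4: unchanged (A[4] not included)
P[k] for k >= 4: shift by delta = 10
  P[0] = 20 + 0 = 20
  P[1] = 19 + 0 = 19
  P[2] = 13 + 0 = 13
  P[3] = 9 + 0 = 9
  P[4] = 10 + 10 = 20
  P[5] = 27 + 10 = 37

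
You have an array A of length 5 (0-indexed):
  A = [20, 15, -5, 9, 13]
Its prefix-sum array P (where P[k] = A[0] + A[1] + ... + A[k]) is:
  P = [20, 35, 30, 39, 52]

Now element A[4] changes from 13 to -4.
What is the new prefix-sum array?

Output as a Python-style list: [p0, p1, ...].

Answer: [20, 35, 30, 39, 35]

Derivation:
Change: A[4] 13 -> -4, delta = -17
P[k] for k < 4: unchanged (A[4] not included)
P[k] for k >= 4: shift by delta = -17
  P[0] = 20 + 0 = 20
  P[1] = 35 + 0 = 35
  P[2] = 30 + 0 = 30
  P[3] = 39 + 0 = 39
  P[4] = 52 + -17 = 35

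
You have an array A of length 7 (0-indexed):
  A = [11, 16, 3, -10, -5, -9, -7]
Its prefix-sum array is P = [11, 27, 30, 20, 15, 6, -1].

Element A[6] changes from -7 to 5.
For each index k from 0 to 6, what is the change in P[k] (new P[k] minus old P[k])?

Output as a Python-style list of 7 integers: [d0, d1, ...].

Element change: A[6] -7 -> 5, delta = 12
For k < 6: P[k] unchanged, delta_P[k] = 0
For k >= 6: P[k] shifts by exactly 12
Delta array: [0, 0, 0, 0, 0, 0, 12]

Answer: [0, 0, 0, 0, 0, 0, 12]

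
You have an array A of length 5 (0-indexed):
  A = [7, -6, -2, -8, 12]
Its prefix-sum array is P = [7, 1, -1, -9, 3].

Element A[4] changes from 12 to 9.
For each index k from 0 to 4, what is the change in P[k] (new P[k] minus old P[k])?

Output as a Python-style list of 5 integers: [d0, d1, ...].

Answer: [0, 0, 0, 0, -3]

Derivation:
Element change: A[4] 12 -> 9, delta = -3
For k < 4: P[k] unchanged, delta_P[k] = 0
For k >= 4: P[k] shifts by exactly -3
Delta array: [0, 0, 0, 0, -3]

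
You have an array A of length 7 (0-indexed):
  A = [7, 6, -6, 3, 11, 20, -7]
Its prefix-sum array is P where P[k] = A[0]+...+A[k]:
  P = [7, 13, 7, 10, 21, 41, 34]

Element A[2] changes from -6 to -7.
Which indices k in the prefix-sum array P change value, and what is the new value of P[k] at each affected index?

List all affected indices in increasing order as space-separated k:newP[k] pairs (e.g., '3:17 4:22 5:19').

P[k] = A[0] + ... + A[k]
P[k] includes A[2] iff k >= 2
Affected indices: 2, 3, ..., 6; delta = -1
  P[2]: 7 + -1 = 6
  P[3]: 10 + -1 = 9
  P[4]: 21 + -1 = 20
  P[5]: 41 + -1 = 40
  P[6]: 34 + -1 = 33

Answer: 2:6 3:9 4:20 5:40 6:33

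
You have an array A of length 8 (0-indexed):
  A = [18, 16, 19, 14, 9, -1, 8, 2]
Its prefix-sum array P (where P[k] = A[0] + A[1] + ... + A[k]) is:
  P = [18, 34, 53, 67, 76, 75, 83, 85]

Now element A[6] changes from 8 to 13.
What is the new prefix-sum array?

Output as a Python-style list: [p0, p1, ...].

Answer: [18, 34, 53, 67, 76, 75, 88, 90]

Derivation:
Change: A[6] 8 -> 13, delta = 5
P[k] for k < 6: unchanged (A[6] not included)
P[k] for k >= 6: shift by delta = 5
  P[0] = 18 + 0 = 18
  P[1] = 34 + 0 = 34
  P[2] = 53 + 0 = 53
  P[3] = 67 + 0 = 67
  P[4] = 76 + 0 = 76
  P[5] = 75 + 0 = 75
  P[6] = 83 + 5 = 88
  P[7] = 85 + 5 = 90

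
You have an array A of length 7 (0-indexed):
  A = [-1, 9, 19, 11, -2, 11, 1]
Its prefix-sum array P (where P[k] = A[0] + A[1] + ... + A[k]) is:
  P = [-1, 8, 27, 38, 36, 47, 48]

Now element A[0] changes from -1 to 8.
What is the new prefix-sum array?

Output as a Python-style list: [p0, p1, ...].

Answer: [8, 17, 36, 47, 45, 56, 57]

Derivation:
Change: A[0] -1 -> 8, delta = 9
P[k] for k < 0: unchanged (A[0] not included)
P[k] for k >= 0: shift by delta = 9
  P[0] = -1 + 9 = 8
  P[1] = 8 + 9 = 17
  P[2] = 27 + 9 = 36
  P[3] = 38 + 9 = 47
  P[4] = 36 + 9 = 45
  P[5] = 47 + 9 = 56
  P[6] = 48 + 9 = 57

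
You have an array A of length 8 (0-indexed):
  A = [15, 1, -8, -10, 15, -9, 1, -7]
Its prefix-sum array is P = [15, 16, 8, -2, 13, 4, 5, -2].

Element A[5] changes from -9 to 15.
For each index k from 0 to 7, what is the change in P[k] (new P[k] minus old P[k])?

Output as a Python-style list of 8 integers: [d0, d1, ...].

Element change: A[5] -9 -> 15, delta = 24
For k < 5: P[k] unchanged, delta_P[k] = 0
For k >= 5: P[k] shifts by exactly 24
Delta array: [0, 0, 0, 0, 0, 24, 24, 24]

Answer: [0, 0, 0, 0, 0, 24, 24, 24]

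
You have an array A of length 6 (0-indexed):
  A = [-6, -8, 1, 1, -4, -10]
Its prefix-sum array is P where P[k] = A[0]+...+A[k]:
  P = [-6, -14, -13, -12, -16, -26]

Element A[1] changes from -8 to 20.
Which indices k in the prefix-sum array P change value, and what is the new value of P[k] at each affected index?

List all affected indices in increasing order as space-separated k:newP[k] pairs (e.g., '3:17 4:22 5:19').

P[k] = A[0] + ... + A[k]
P[k] includes A[1] iff k >= 1
Affected indices: 1, 2, ..., 5; delta = 28
  P[1]: -14 + 28 = 14
  P[2]: -13 + 28 = 15
  P[3]: -12 + 28 = 16
  P[4]: -16 + 28 = 12
  P[5]: -26 + 28 = 2

Answer: 1:14 2:15 3:16 4:12 5:2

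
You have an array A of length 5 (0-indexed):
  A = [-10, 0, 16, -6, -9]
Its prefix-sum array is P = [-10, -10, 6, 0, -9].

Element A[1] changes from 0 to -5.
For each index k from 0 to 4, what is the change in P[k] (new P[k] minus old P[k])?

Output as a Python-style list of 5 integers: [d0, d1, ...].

Answer: [0, -5, -5, -5, -5]

Derivation:
Element change: A[1] 0 -> -5, delta = -5
For k < 1: P[k] unchanged, delta_P[k] = 0
For k >= 1: P[k] shifts by exactly -5
Delta array: [0, -5, -5, -5, -5]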